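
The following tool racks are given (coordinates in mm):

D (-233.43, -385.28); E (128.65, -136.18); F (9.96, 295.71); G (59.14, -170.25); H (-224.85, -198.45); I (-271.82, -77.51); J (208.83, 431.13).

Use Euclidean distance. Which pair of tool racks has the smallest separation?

Pairwise distances:
D–E: √((362.08)² + (249.10)²) = √(131101.9264 + 62050.8100) = 439.49 mm
D–F: √((243.39)² + (680.99)²) = √(59238.6921 + 463747.3801) = 723.18 mm
D–G: √((292.57)² + (215.03)²) = √(85597.2049 + 46237.9009) = 363.09 mm
D–H: √((8.58)² + (186.83)²) = √(73.6164 + 34905.4489) = 187.03 mm
D–I: √((-38.39)² + (307.77)²) = √(1473.7921 + 94722.3729) = 310.16 mm
D–J: √((442.26)² + (816.41)²) = √(195593.9076 + 666525.2881) = 928.50 mm
E–F: √((-118.69)² + (431.89)²) = √(14087.3161 + 186528.9721) = 447.90 mm
E–G: √((-69.51)² + (-34.07)²) = √(4831.6401 + 1160.7649) = 77.41 mm
E–H: √((-353.50)² + (-62.27)²) = √(124962.2500 + 3877.5529) = 358.94 mm
E–I: √((-400.47)² + (58.67)²) = √(160376.2209 + 3442.1689) = 404.74 mm
E–J: √((80.18)² + (567.31)²) = √(6428.8324 + 321840.6361) = 572.95 mm
F–G: √((49.18)² + (-465.96)²) = √(2418.6724 + 217118.7216) = 468.55 mm
F–H: √((-234.81)² + (-494.16)²) = √(55135.7361 + 244194.1056) = 547.11 mm
F–I: √((-281.78)² + (-373.22)²) = √(79399.9684 + 139293.1684) = 467.65 mm
F–J: √((198.87)² + (135.42)²) = √(39549.2769 + 18338.5764) = 240.60 mm
G–H: √((-283.99)² + (-28.20)²) = √(80650.3201 + 795.2400) = 285.39 mm
G–I: √((-330.96)² + (92.74)²) = √(109534.5216 + 8600.7076) = 343.71 mm
G–J: √((149.69)² + (601.38)²) = √(22407.0961 + 361657.9044) = 619.73 mm
H–I: √((-46.97)² + (120.94)²) = √(2206.1809 + 14626.4836) = 129.74 mm
H–J: √((433.68)² + (629.58)²) = √(188078.3424 + 396370.9764) = 764.49 mm
I–J: √((480.65)² + (508.64)²) = √(231024.4225 + 258714.6496) = 699.81 mm
Closest pair: E–G at 77.41 mm.

E and G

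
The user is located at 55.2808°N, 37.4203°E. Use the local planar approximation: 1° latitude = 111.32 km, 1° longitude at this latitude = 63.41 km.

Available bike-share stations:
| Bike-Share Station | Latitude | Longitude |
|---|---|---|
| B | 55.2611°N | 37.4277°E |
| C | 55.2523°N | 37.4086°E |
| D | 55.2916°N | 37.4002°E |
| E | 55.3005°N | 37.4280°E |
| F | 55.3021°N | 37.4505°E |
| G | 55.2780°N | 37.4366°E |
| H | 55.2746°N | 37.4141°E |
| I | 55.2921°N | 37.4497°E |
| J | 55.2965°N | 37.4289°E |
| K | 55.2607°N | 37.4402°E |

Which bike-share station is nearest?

H

Distances from 55.2808°N, 37.4203°E:
B: √((-0.0197·111.32)² + (0.0074·63.41)²) = √(4.809267 + 0.220181) = 2.2426 km
C: √((-0.0285·111.32)² + (-0.0117·63.41)²) = √(10.065518 + 0.550411) = 3.2582 km
D: √((0.0108·111.32)² + (-0.0201·63.41)²) = √(1.445419 + 1.624455) = 1.7521 km
E: √((0.0197·111.32)² + (0.0077·63.41)²) = √(4.809267 + 0.238395) = 2.2467 km
F: √((0.0213·111.32)² + (0.0302·63.41)²) = √(5.622191 + 3.667156) = 3.0478 km
G: √((-0.0028·111.32)² + (0.0163·63.41)²) = √(0.097154 + 1.068294) = 1.0796 km
H: √((-0.0062·111.32)² + (-0.0062·63.41)²) = √(0.476354 + 0.154561) = 0.7943 km
I: √((0.0113·111.32)² + (0.0294·63.41)²) = √(1.582353 + 3.475443) = 2.2490 km
J: √((0.0157·111.32)² + (0.0086·63.41)²) = √(3.054539 + 0.297380) = 1.8308 km
K: √((-0.0201·111.32)² + (0.0199·63.41)²) = √(5.006549 + 1.592288) = 2.5688 km
Minimum: H at 0.7943 km.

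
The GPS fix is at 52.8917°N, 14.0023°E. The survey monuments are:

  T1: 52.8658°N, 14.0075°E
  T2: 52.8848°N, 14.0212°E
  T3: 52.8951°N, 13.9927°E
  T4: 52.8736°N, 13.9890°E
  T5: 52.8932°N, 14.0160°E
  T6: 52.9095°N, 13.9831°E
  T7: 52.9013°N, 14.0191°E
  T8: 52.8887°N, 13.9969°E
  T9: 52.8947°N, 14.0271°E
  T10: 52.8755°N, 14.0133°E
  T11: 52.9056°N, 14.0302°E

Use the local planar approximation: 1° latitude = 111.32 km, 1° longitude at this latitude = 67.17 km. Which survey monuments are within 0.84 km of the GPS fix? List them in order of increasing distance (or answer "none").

Distances from 52.8917°N, 14.0023°E:
T1: √((-0.0259·111.32)² + (0.0052·67.17)²) = √(8.312773 + 0.121999) = 2.9043 km
T2: √((-0.0069·111.32)² + (0.0189·67.17)²) = √(0.589990 + 1.611663) = 1.4838 km
T3: √((0.0034·111.32)² + (-0.0096·67.17)²) = √(0.143253 + 0.415808) = 0.7477 km
T4: √((-0.0181·111.32)² + (-0.0133·67.17)²) = √(4.059790 + 0.798094) = 2.2041 km
T5: √((0.0015·111.32)² + (0.0137·67.17)²) = √(0.027882 + 0.846821) = 0.9353 km
T6: √((0.0178·111.32)² + (-0.0192·67.17)²) = √(3.926326 + 1.663233) = 2.3642 km
T7: √((0.0096·111.32)² + (0.0168·67.17)²) = √(1.142060 + 1.273413) = 1.5542 km
T8: √((-0.0030·111.32)² + (-0.0054·67.17)²) = √(0.111529 + 0.131564) = 0.4930 km
T9: √((0.0030·111.32)² + (0.0248·67.17)²) = √(0.111529 + 2.774943) = 1.6990 km
T10: √((-0.0162·111.32)² + (0.0110·67.17)²) = √(3.252194 + 0.545929) = 1.9489 km
T11: √((0.0139·111.32)² + (0.0279·67.17)²) = √(2.394286 + 3.512037) = 2.4303 km
Threshold 0.84 km: T8 (0.4930 km), T3 (0.7477 km) are within range.

T8, T3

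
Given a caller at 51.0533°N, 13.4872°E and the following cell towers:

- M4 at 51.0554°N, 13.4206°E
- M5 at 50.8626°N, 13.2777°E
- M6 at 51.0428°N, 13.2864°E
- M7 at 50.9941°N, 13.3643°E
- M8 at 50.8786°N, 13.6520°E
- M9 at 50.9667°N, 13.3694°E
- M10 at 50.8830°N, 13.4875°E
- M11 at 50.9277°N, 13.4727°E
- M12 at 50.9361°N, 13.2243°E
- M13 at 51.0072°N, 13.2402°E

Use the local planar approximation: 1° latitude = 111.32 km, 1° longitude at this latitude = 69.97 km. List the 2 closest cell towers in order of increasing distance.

M4, M7

Distances from 51.0533°N, 13.4872°E:
M4: √((0.0021·111.32)² + (-0.0666·69.97)²) = √(0.054649 + 21.715619) = 4.6659 km
M5: √((-0.1907·111.32)² + (-0.2095·69.97)²) = √(450.658723 + 214.877925) = 25.7980 km
M6: √((-0.0105·111.32)² + (-0.2008·69.97)²) = √(1.366234 + 197.401826) = 14.0985 km
M7: √((-0.0592·111.32)² + (-0.1229·69.97)²) = √(43.429998 + 73.948184) = 10.8341 km
M8: √((-0.1747·111.32)² + (0.1648·69.97)²) = √(378.209301 + 132.965252) = 22.6092 km
M9: √((-0.0866·111.32)² + (-0.1178·69.97)²) = √(92.935615 + 67.938246) = 12.6836 km
M10: √((-0.1703·111.32)² + (0.0003·69.97)²) = √(359.398029 + 0.000441) = 18.9578 km
M11: √((-0.1256·111.32)² + (-0.0145·69.97)²) = √(195.490508 + 1.029342) = 14.0186 km
M12: √((-0.1172·111.32)² + (-0.2629·69.97)²) = √(170.216485 + 338.380182) = 22.5521 km
M13: √((-0.0461·111.32)² + (-0.2470·69.97)²) = √(26.335905 + 298.687917) = 18.0284 km
Sorted: M4 (4.6659 km) < M7 (10.8341 km) < M9 (12.6836 km) < M11 (14.0186 km) < …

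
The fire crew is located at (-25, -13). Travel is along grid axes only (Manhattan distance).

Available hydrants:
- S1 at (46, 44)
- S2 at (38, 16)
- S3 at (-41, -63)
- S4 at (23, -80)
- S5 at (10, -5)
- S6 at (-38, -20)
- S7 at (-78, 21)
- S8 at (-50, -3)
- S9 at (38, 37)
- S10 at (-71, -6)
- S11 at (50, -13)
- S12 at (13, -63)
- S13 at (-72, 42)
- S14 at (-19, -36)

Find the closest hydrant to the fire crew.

S6

Distances from (-25, -13):
S1: |71| + |57| = 71 + 57 = 128
S2: |63| + |29| = 63 + 29 = 92
S3: |-16| + |-50| = 16 + 50 = 66
S4: |48| + |-67| = 48 + 67 = 115
S5: |35| + |8| = 35 + 8 = 43
S6: |-13| + |-7| = 13 + 7 = 20
S7: |-53| + |34| = 53 + 34 = 87
S8: |-25| + |10| = 25 + 10 = 35
S9: |63| + |50| = 63 + 50 = 113
S10: |-46| + |7| = 46 + 7 = 53
S11: |75| + |0| = 75 + 0 = 75
S12: |38| + |-50| = 38 + 50 = 88
S13: |-47| + |55| = 47 + 55 = 102
S14: |6| + |-23| = 6 + 23 = 29
Minimum: S6 at 20.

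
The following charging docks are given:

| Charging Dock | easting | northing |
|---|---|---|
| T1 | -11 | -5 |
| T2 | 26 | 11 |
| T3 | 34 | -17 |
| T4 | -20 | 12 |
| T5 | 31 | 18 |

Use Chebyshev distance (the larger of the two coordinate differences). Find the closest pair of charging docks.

Pairwise distances:
T2–T5: 7
T1–T4: 17
T2–T3: 28
T3–T5: 35
T1–T2: 37
T1–T5: 42
T1–T3: 45
T2–T4: 46
T4–T5: 51
T3–T4: 54
Closest pair: T2–T5 at 7.

T2 and T5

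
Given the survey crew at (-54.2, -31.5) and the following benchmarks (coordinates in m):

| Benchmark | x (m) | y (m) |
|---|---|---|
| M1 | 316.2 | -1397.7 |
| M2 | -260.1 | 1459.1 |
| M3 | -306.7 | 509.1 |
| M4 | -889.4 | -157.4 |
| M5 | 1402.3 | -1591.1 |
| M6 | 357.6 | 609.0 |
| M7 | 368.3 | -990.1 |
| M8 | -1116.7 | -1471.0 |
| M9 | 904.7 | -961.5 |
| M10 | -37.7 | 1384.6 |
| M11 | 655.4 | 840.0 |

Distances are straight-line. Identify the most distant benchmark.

Distances from (-54.2, -31.5):
M1: 1415.5 m
M2: 1504.8 m
M3: 596.7 m
M4: 844.6 m
M5: 2134.0 m
M6: 761.5 m
M7: 1047.6 m
M8: 1789.2 m
M9: 1335.8 m
M10: 1416.2 m
M11: 1123.9 m
Maximum: M5 at 2134.0 m.

M5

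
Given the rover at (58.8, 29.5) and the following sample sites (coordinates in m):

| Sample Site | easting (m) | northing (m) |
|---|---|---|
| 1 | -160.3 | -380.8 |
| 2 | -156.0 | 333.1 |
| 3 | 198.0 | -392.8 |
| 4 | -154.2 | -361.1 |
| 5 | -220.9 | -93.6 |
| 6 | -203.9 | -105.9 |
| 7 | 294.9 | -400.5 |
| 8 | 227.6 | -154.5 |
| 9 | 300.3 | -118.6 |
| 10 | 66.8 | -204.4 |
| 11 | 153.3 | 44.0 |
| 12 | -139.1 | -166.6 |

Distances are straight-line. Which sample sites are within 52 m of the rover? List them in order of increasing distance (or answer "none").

Distances from (58.8, 29.5):
1: √((-219.1)² + (-410.3)²) = √(48004.810 + 168346.090) = 465.1 m
2: √((-214.8)² + (303.6)²) = √(46139.040 + 92172.960) = 371.9 m
3: √((139.2)² + (-422.3)²) = √(19376.640 + 178337.290) = 444.7 m
4: √((-213.0)² + (-390.6)²) = √(45369.000 + 152568.360) = 444.9 m
5: √((-279.7)² + (-123.1)²) = √(78232.090 + 15153.610) = 305.6 m
6: √((-262.7)² + (-135.4)²) = √(69011.290 + 18333.160) = 295.5 m
7: √((236.1)² + (-430.0)²) = √(55743.210 + 184900.000) = 490.6 m
8: √((168.8)² + (-184.0)²) = √(28493.440 + 33856.000) = 249.7 m
9: √((241.5)² + (-148.1)²) = √(58322.250 + 21933.610) = 283.3 m
10: √((8.0)² + (-233.9)²) = √(64.000 + 54709.210) = 234.0 m
11: √((94.5)² + (14.5)²) = √(8930.250 + 210.250) = 95.6 m
12: √((-197.9)² + (-196.1)²) = √(39164.410 + 38455.210) = 278.6 m
Threshold 52 m: none within range.

none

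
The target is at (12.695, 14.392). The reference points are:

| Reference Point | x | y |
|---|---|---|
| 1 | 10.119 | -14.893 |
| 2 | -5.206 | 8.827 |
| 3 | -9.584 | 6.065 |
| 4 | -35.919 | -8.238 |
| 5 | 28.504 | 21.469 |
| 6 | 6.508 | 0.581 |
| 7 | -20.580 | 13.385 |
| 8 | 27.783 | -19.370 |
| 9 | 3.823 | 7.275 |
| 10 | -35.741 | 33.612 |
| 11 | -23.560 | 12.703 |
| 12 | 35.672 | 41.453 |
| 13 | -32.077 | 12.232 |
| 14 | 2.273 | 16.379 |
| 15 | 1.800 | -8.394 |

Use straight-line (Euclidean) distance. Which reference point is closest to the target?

Distances from (12.695, 14.392):
1: √((-2.576)² + (-29.285)²) = √(6.63578 + 857.61122) = 29.398
2: √((-17.901)² + (-5.565)²) = √(320.44580 + 30.96922) = 18.746
3: √((-22.279)² + (-8.327)²) = √(496.35384 + 69.33893) = 23.784
4: √((-48.614)² + (-22.630)²) = √(2363.32100 + 512.11690) = 53.623
5: √((15.809)² + (7.077)²) = √(249.92448 + 50.08393) = 17.321
6: √((-6.187)² + (-13.811)²) = √(38.27897 + 190.74372) = 15.133
7: √((-33.275)² + (-1.007)²) = √(1107.22562 + 1.01405) = 33.290
8: √((15.088)² + (-33.762)²) = √(227.64774 + 1139.87264) = 36.980
9: √((-8.872)² + (-7.117)²) = √(78.71238 + 50.65169) = 11.374
10: √((-48.436)² + (19.220)²) = √(2346.04610 + 369.40840) = 52.110
11: √((-36.255)² + (-1.689)²) = √(1314.42502 + 2.85272) = 36.294
12: √((22.977)² + (27.061)²) = √(527.94253 + 732.29772) = 35.500
13: √((-44.772)² + (-2.160)²) = √(2004.53198 + 4.66560) = 44.824
14: √((-10.422)² + (1.987)²) = √(108.61808 + 3.94817) = 10.610
15: √((-10.895)² + (-22.786)²) = √(118.70102 + 519.20180) = 25.257
Minimum: 14 at 10.610.

14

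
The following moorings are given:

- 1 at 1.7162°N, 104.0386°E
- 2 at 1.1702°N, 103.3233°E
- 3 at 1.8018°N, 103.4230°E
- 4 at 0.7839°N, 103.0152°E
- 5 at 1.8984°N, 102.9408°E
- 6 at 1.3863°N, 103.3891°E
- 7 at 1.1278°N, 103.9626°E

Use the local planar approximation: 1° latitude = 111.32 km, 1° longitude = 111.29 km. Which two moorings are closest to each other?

Pairwise distances:
1–2: √((-0.5460·111.32)² + (-0.7153·111.29)²) = √(3694.295924 + 6337.073363) = 100.1567 km
1–3: √((0.0856·111.32)² + (-0.6156·111.29)²) = √(90.801689 + 4693.637090) = 69.1696 km
1–4: √((-0.9323·111.32)² + (-1.0234·111.29)²) = √(10771.043101 + 12971.885605) = 154.0874 km
1–5: √((0.1822·111.32)² + (-1.0978·111.29)²) = √(411.379969 + 14926.525860) = 123.8463 km
1–6: √((-0.3299·111.32)² + (-0.6495·111.29)²) = √(1348.686550 + 5224.811127) = 81.0771 km
1–7: √((-0.5884·111.32)² + (-0.0760·111.29)²) = √(4290.340128 + 71.538441) = 66.0445 km
2–3: √((0.6316·111.32)² + (0.0997·111.29)²) = √(4943.455602 + 123.112628) = 71.1798 km
2–4: √((-0.3863·111.32)² + (-0.3081·111.29)²) = √(1849.250785 + 1175.697735) = 54.9995 km
2–5: √((0.7282·111.32)² + (-0.3825·111.29)²) = √(6571.246285 + 1812.070807) = 91.5605 km
2–6: √((0.2161·111.32)² + (0.0658·111.29)²) = √(578.703260 + 53.624601) = 25.1461 km
2–7: √((-0.0424·111.32)² + (0.6393·111.29)²) = √(22.278098 + 5061.994788) = 71.3041 km
3–4: √((-1.0179·111.32)² + (-0.4078·111.29)²) = √(12839.751664 + 2059.713084) = 122.0634 km
3–5: √((0.0966·111.32)² + (-0.4822·111.29)²) = √(115.638020 + 2879.828974) = 54.7309 km
3–6: √((-0.4155·111.32)² + (-0.0339·111.29)²) = √(2139.382562 + 14.233499) = 46.4071 km
3–7: √((-0.6740·111.32)² + (0.5396·111.29)²) = √(5629.452881 + 3606.252793) = 96.1026 km
4–5: √((1.1145·111.32)² + (-0.0744·111.29)²) = √(15392.407094 + 68.558003) = 124.3421 km
4–6: √((0.6024·111.32)² + (0.3739·111.29)²) = √(4496.932013 + 1731.502868) = 78.9204 km
4–7: √((0.3439·111.32)² + (0.9474·111.29)²) = √(1465.584108 + 11116.780883) = 112.1711 km
5–6: √((-0.5121·111.32)² + (0.4483·111.29)²) = √(3249.794857 + 2489.142514) = 75.7558 km
5–7: √((-0.7706·111.32)² + (1.0218·111.29)²) = √(7358.756030 + 12931.356403) = 142.4434 km
6–7: √((-0.2585·111.32)² + (0.5735·111.29)²) = √(828.070837 + 4073.607010) = 70.0120 km
Closest pair: 2–6 at 25.1461 km.

2 and 6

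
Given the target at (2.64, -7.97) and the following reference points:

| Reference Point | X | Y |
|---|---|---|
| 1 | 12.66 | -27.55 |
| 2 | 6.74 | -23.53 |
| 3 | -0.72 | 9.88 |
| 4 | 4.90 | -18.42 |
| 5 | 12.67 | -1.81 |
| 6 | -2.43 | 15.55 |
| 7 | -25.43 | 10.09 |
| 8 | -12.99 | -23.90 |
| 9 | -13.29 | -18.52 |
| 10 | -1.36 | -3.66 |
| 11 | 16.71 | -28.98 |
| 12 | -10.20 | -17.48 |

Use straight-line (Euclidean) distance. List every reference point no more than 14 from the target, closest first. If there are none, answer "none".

10, 4, 5

Distances from (2.64, -7.97):
1: 21.99
2: 16.09
3: 18.16
4: 10.69
5: 11.77
6: 24.06
7: 33.38
8: 22.32
9: 19.11
10: 5.88
11: 25.29
12: 15.98
Threshold 14: 10 (5.88), 4 (10.69), 5 (11.77) are within range.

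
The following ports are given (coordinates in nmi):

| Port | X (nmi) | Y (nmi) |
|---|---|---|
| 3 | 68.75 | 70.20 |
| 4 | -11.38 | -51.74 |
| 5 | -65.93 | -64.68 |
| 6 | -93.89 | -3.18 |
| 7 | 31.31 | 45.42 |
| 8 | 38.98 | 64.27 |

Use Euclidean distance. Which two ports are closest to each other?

Pairwise distances:
3–4: 145.91 nmi
3–5: 190.61 nmi
3–6: 178.43 nmi
3–7: 44.90 nmi
3–8: 30.35 nmi
4–5: 56.06 nmi
4–6: 95.74 nmi
4–7: 106.12 nmi
4–8: 126.47 nmi
5–6: 67.56 nmi
5–7: 146.89 nmi
5–8: 166.24 nmi
6–7: 134.30 nmi
6–8: 149.01 nmi
7–8: 20.35 nmi
Closest pair: 7–8 at 20.35 nmi.

7 and 8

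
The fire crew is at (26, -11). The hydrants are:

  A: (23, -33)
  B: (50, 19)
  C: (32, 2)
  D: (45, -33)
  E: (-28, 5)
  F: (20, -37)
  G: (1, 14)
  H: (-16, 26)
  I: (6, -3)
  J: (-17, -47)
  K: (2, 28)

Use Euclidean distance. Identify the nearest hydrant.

C

Distances from (26, -11):
A: √((-3)² + (-22)²) = √(9.000 + 484.000) = 22.2
B: √((24)² + (30)²) = √(576.000 + 900.000) = 38.4
C: √((6)² + (13)²) = √(36.000 + 169.000) = 14.3
D: √((19)² + (-22)²) = √(361.000 + 484.000) = 29.1
E: √((-54)² + (16)²) = √(2916.000 + 256.000) = 56.3
F: √((-6)² + (-26)²) = √(36.000 + 676.000) = 26.7
G: √((-25)² + (25)²) = √(625.000 + 625.000) = 35.4
H: √((-42)² + (37)²) = √(1764.000 + 1369.000) = 56.0
I: √((-20)² + (8)²) = √(400.000 + 64.000) = 21.5
J: √((-43)² + (-36)²) = √(1849.000 + 1296.000) = 56.1
K: √((-24)² + (39)²) = √(576.000 + 1521.000) = 45.8
Minimum: C at 14.3.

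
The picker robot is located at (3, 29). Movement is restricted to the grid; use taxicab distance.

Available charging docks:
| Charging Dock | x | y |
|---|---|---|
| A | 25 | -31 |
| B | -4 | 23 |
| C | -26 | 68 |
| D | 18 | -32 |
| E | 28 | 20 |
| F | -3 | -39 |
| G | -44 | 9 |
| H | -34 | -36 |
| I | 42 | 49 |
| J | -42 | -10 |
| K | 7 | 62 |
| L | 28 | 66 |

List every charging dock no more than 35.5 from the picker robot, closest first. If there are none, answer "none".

Distances from (3, 29):
A: 82
B: 13
C: 68
D: 76
E: 34
F: 74
G: 67
H: 102
I: 59
J: 84
K: 37
L: 62
Threshold 35.5: B (13), E (34) are within range.

B, E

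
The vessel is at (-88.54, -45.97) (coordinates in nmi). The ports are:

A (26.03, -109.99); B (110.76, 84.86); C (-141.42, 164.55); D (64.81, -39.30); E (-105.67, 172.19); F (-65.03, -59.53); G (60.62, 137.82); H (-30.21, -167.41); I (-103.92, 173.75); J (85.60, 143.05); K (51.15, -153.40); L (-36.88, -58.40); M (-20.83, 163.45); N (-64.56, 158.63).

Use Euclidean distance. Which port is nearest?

Distances from (-88.54, -45.97):
A: √((114.57)² + (-64.02)²) = √(13126.2849 + 4098.5604) = 131.24 nmi
B: √((199.30)² + (130.83)²) = √(39720.4900 + 17116.4889) = 238.41 nmi
C: √((-52.88)² + (210.52)²) = √(2796.2944 + 44318.6704) = 217.06 nmi
D: √((153.35)² + (6.67)²) = √(23516.2225 + 44.4889) = 153.49 nmi
E: √((-17.13)² + (218.16)²) = √(293.4369 + 47593.7856) = 218.83 nmi
F: √((23.51)² + (-13.56)²) = √(552.7201 + 183.8736) = 27.14 nmi
G: √((149.16)² + (183.79)²) = √(22248.7056 + 33778.7641) = 236.70 nmi
H: √((58.33)² + (-121.44)²) = √(3402.3889 + 14747.6736) = 134.72 nmi
I: √((-15.38)² + (219.72)²) = √(236.5444 + 48276.8784) = 220.26 nmi
J: √((174.14)² + (189.02)²) = √(30324.7396 + 35728.5604) = 257.01 nmi
K: √((139.69)² + (-107.43)²) = √(19513.2961 + 11541.2049) = 176.22 nmi
L: √((51.66)² + (-12.43)²) = √(2668.7556 + 154.5049) = 53.13 nmi
M: √((67.71)² + (209.42)²) = √(4584.6441 + 43856.7364) = 220.09 nmi
N: √((23.98)² + (204.60)²) = √(575.0404 + 41861.1600) = 206.00 nmi
Minimum: F at 27.14 nmi.

F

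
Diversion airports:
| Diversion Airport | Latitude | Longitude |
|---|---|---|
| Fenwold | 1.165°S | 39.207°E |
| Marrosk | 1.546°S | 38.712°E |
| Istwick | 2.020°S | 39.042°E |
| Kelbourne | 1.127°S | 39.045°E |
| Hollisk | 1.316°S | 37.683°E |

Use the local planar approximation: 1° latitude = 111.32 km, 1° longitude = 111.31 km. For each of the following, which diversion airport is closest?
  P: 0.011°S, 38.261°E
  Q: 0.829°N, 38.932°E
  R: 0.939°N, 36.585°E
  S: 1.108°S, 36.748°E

P at 0.011°S, 38.261°E:
  Fenwold: √((-1.154·111.32)² + (0.946·111.31)²) = √(16502.81431 + 11087.93416) = 166.105 km
  Marrosk: √((-1.535·111.32)² + (0.451·111.31)²) = √(29198.67573 + 2520.12132) = 178.098 km
  Istwick: √((-2.009·111.32)² + (0.781·111.31)²) = √(50015.69049 + 7557.36561) = 239.944 km
  Kelbourne: √((-1.116·111.32)² + (0.784·111.31)²) = √(15433.86810 + 7615.53627) = 151.820 km
  Hollisk: √((-1.305·111.32)² + (-0.578·111.31)²) = √(21104.12831 + 4139.27273) = 158.882 km
  → nearest: Kelbourne (151.820 km)
Q at 0.829°N, 38.932°E:
  Fenwold: √((-1.994·111.32)² + (0.275·111.31)²) = √(49271.60430 + 936.98741) = 224.073 km
  Marrosk: √((-2.375·111.32)² + (-0.220·111.31)²) = √(69899.42822 + 599.67194) = 265.517 km
  Istwick: √((-2.849·111.32)² + (0.110·111.31)²) = √(100584.55382 + 149.91798) = 317.387 km
  Kelbourne: √((-1.956·111.32)² + (0.113·111.31)²) = √(47411.54373 + 158.20684) = 218.105 km
  Hollisk: √((-2.145·111.32)² + (-1.249·111.31)²) = √(57016.55699 + 19328.28151) = 276.306 km
  → nearest: Kelbourne (218.105 km)
R at 0.939°N, 36.585°E:
  Fenwold: √((-2.104·111.32)² + (2.622·111.31)²) = √(54857.73425 + 85179.23596) = 374.215 km
  Marrosk: √((-2.485·111.32)² + (2.127·111.31)²) = √(76524.26755 + 56053.57874) = 364.112 km
  Istwick: √((-2.959·111.32)² + (2.457·111.31)²) = √(108501.64576 + 74796.05262) = 428.133 km
  Kelbourne: √((-2.066·111.32)² + (2.460·111.31)²) = √(52894.07537 + 74978.81627) = 357.593 km
  Hollisk: √((-2.255·111.32)² + (1.098·111.31)²) = √(63014.35391 + 14937.33241) = 279.198 km
  → nearest: Hollisk (279.198 km)
S at 1.108°S, 36.748°E:
  Fenwold: √((-0.057·111.32)² + (2.459·111.31)²) = √(40.26207 + 74917.87027) = 273.785 km
  Marrosk: √((-0.438·111.32)² + (1.964·111.31)²) = √(2377.35817 + 47791.57381) = 223.984 km
  Istwick: √((-0.912·111.32)² + (2.294·111.31)²) = √(10307.09009 + 65201.14052) = 274.788 km
  Kelbourne: √((-0.019·111.32)² + (2.297·111.31)²) = √(4.47356 + 65371.78684) = 255.688 km
  Hollisk: √((-0.208·111.32)² + (0.935·111.31)²) = √(536.13365 + 10831.57440) = 106.619 km
  → nearest: Hollisk (106.619 km)

P→Kelbourne; Q→Kelbourne; R→Hollisk; S→Hollisk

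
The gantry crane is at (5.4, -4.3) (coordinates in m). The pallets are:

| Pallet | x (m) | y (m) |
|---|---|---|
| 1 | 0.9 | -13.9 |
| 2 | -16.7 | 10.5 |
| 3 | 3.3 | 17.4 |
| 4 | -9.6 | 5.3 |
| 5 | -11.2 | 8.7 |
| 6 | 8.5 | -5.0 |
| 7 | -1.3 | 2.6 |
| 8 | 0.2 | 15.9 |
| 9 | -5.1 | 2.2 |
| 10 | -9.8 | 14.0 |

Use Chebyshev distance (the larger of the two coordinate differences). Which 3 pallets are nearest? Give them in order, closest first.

Distances from (5.4, -4.3):
1: 9.6 m
2: 22.1 m
3: 21.7 m
4: 15.0 m
5: 16.6 m
6: 3.1 m
7: 6.9 m
8: 20.2 m
9: 10.5 m
10: 18.3 m
Sorted: 6 (3.1 m) < 7 (6.9 m) < 1 (9.6 m) < 9 (10.5 m) < 4 (15.0 m) < …

6, 7, 1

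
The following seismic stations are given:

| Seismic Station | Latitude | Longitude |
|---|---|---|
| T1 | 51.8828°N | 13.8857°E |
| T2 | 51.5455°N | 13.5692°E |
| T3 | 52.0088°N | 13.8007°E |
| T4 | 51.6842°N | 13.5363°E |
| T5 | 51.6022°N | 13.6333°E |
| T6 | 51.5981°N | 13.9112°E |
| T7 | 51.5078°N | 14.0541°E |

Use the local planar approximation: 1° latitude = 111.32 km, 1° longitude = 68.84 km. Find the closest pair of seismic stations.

Pairwise distances:
T2–T5: 7.7014 km
T4–T5: 11.3099 km
T6–T7: 14.0648 km
T1–T3: 15.1979 km
T2–T4: 15.6053 km
T5–T6: 19.1361 km
T2–T6: 24.2605 km
T4–T6: 27.5304 km
T5–T7: 30.8151 km
T1–T6: 31.7414 km
T1–T4: 32.6696 km
T2–T7: 33.6433 km
T1–T5: 35.7437 km
T3–T4: 40.4597 km
T4–T7: 40.6964 km
T1–T7: 43.3248 km
T1–T2: 43.4118 km
T3–T6: 46.3476 km
T3–T5: 46.7067 km
T2–T3: 53.9806 km
T3–T7: 58.4357 km
Closest pair: T2–T5 at 7.7014 km.

T2 and T5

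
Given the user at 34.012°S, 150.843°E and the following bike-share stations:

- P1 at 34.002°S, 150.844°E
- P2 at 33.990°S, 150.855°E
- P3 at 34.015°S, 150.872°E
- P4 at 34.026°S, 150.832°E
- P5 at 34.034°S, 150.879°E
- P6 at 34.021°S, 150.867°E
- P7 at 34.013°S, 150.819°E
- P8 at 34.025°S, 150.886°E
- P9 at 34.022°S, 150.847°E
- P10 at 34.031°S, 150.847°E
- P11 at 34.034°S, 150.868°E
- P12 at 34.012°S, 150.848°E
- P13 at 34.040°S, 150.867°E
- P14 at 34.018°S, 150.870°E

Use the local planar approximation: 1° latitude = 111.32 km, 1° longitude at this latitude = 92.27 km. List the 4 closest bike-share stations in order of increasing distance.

P12, P1, P9, P4

Distances from 34.012°S, 150.843°E:
P1: √((0.010·111.32)² + (0.001·92.27)²) = √(1.23921 + 0.00851) = 1.117 km
P2: √((0.022·111.32)² + (0.012·92.27)²) = √(5.99780 + 1.22598) = 2.688 km
P3: √((-0.003·111.32)² + (0.029·92.27)²) = √(0.11153 + 7.16007) = 2.697 km
P4: √((-0.014·111.32)² + (-0.011·92.27)²) = √(2.42886 + 1.03016) = 1.860 km
P5: √((-0.022·111.32)² + (0.036·92.27)²) = √(5.99780 + 11.03382) = 4.127 km
P6: √((-0.009·111.32)² + (0.024·92.27)²) = √(1.00376 + 4.90392) = 2.431 km
P7: √((-0.001·111.32)² + (-0.024·92.27)²) = √(0.01239 + 4.90392) = 2.217 km
P8: √((-0.013·111.32)² + (0.043·92.27)²) = √(2.09427 + 15.74193) = 4.223 km
P9: √((-0.010·111.32)² + (0.004·92.27)²) = √(1.23921 + 0.13622) = 1.173 km
P10: √((-0.019·111.32)² + (0.004·92.27)²) = √(4.47356 + 0.13622) = 2.147 km
P11: √((-0.022·111.32)² + (0.025·92.27)²) = √(5.99780 + 5.32110) = 3.364 km
P12: √((0.000·111.32)² + (0.005·92.27)²) = √(0.00000 + 0.21284) = 0.461 km
P13: √((-0.028·111.32)² + (0.024·92.27)²) = √(9.71544 + 4.90392) = 3.824 km
P14: √((-0.006·111.32)² + (0.027·92.27)²) = √(0.44612 + 6.20653) = 2.579 km
Sorted: P12 (0.461 km) < P1 (1.117 km) < P9 (1.173 km) < P4 (1.860 km) < P10 (2.147 km) < P7 (2.217 km) < …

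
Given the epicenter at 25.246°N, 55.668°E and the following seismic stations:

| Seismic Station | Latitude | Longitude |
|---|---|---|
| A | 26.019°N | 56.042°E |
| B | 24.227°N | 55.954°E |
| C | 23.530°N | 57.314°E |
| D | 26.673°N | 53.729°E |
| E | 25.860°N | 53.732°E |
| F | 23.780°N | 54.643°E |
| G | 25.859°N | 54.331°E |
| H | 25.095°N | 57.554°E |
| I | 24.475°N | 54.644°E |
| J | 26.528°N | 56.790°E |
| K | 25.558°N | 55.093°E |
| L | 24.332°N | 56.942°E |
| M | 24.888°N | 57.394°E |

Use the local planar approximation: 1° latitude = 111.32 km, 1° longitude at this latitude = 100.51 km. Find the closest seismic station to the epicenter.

K

Distances from 25.246°N, 55.668°E:
A: √((0.773·111.32)² + (0.374·100.51)²) = √(7404.66446 + 1413.06373) = 93.903 km
B: √((-1.019·111.32)² + (0.286·100.51)²) = √(12867.51737 + 826.32447) = 117.021 km
C: √((-1.716·111.32)² + (1.646·100.51)²) = √(36490.59647 + 27370.21493) = 252.707 km
D: √((1.427·111.32)² + (-1.939·100.51)²) = √(25234.47894 + 37981.67945) = 251.428 km
E: √((0.614·111.32)² + (-1.936·100.51)²) = √(4671.78812 + 37864.24067) = 206.243 km
F: √((-1.466·111.32)² + (-1.025·100.51)²) = √(26632.64719 + 10613.68702) = 192.993 km
G: √((0.613·111.32)² + (-1.337·100.51)²) = √(4656.58296 + 18058.48698) = 150.715 km
H: √((-0.151·111.32)² + (1.886·100.51)²) = √(282.55324 + 35933.69877) = 190.306 km
I: √((-0.771·111.32)² + (-1.024·100.51)²) = √(7366.39752 + 10592.98749) = 134.013 km
J: √((1.282·111.32)² + (1.122·100.51)²) = √(20366.78345 + 12717.57360) = 181.891 km
K: √((0.312·111.32)² + (-0.575·100.51)²) = √(1206.30071 + 3340.05975) = 67.427 km
L: √((-0.914·111.32)² + (1.274·100.51)²) = √(10352.34619 + 16396.73591) = 163.551 km
M: √((-0.358·111.32)² + (1.726·100.51)²) = √(1588.22654 + 30095.40061) = 177.999 km
Minimum: K at 67.427 km.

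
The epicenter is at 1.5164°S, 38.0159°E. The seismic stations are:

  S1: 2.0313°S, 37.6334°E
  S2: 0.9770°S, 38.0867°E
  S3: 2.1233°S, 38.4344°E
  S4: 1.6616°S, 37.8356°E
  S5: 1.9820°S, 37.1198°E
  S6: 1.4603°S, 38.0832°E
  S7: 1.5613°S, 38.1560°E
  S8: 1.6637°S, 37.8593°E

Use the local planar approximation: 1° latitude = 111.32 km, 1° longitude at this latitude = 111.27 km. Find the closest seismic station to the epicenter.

S6

Distances from 1.5164°S, 38.0159°E:
S1: √((-0.5149·111.32)² + (-0.3825·111.27)²) = √(3285.429701 + 1811.419569) = 71.3922 km
S2: √((0.5394·111.32)² + (0.0708·111.27)²) = √(3605.523077 + 62.061561) = 60.5606 km
S3: √((-0.6069·111.32)² + (0.4185·111.27)²) = √(4564.368193 + 2168.438457) = 82.0537 km
S4: √((-0.1452·111.32)² + (-0.1803·111.27)²) = √(261.264034 + 402.483082) = 25.7633 km
S5: √((-0.4656·111.32)² + (-0.8961·111.27)²) = √(2686.410267 + 9941.894054) = 112.3757 km
S6: √((0.0561·111.32)² + (0.0673·111.27)²) = √(39.000674 + 56.077198) = 9.7508 km
S7: √((-0.0449·111.32)² + (0.1401·111.27)²) = √(24.982683 + 243.014645) = 16.3706 km
S8: √((-0.1473·111.32)² + (-0.1566·111.27)²) = √(268.875907 + 303.626513) = 23.9270 km
Minimum: S6 at 9.7508 km.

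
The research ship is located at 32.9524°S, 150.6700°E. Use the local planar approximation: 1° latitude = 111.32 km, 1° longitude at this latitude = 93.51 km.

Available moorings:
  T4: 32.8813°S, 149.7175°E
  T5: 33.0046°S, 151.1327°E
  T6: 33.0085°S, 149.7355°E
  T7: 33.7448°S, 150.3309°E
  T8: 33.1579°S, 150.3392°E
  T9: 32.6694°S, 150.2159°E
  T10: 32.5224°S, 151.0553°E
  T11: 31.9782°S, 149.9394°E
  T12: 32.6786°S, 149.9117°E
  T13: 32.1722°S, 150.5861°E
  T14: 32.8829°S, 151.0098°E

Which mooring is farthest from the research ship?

T11

Distances from 32.9524°S, 150.6700°E:
T4: √((0.0711·111.32)² + (-0.9525·93.51)²) = √(62.644882 + 7933.157611) = 89.4193 km
T5: √((-0.0522·111.32)² + (0.4627·93.51)²) = √(33.766605 + 1872.039952) = 43.6555 km
T6: √((-0.0561·111.32)² + (-0.9345·93.51)²) = √(39.000674 + 7636.154828) = 87.6080 km
T7: √((-0.7924·111.32)² + (-0.3391·93.51)²) = √(7780.998455 + 1005.475965) = 93.7362 km
T8: √((-0.2055·111.32)² + (-0.3308·93.51)²) = √(523.323272 + 956.857171) = 38.4731 km
T9: √((0.2830·111.32)² + (-0.4541·93.51)²) = √(992.474293 + 1803.097112) = 52.8732 km
T10: √((0.4300·111.32)² + (0.3853·93.51)²) = √(2291.307130 + 1298.117881) = 59.9118 km
T11: √((0.9742·111.32)² + (-0.7306·93.51)²) = √(11760.956558 + 4667.404598) = 128.1732 km
T12: √((0.2738·111.32)² + (-0.7583·93.51)²) = √(928.994800 + 5028.034234) = 77.1818 km
T13: √((0.7802·111.32)² + (-0.0839·93.51)²) = √(7543.246280 + 61.551698) = 87.2055 km
T14: √((0.0695·111.32)² + (0.3398·93.51)²) = √(59.857146 + 1009.631433) = 32.7030 km
Maximum: T11 at 128.1732 km.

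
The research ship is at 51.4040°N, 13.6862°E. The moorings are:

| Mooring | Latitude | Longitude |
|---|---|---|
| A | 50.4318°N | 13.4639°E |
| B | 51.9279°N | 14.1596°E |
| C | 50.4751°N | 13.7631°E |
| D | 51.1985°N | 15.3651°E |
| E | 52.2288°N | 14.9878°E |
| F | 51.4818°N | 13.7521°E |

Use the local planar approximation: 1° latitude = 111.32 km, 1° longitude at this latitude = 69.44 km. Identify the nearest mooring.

F

Distances from 51.4040°N, 13.6862°E:
A: √((-0.9722·111.32)² + (-0.2223·69.44)²) = √(11712.716426 + 238.285903) = 109.3206 km
B: √((0.5239·111.32)² + (0.4734·69.44)²) = √(3401.286319 + 1080.627291) = 66.9471 km
C: √((-0.9289·111.32)² + (0.0769·69.44)²) = √(10692.624633 + 28.514916) = 103.5429 km
D: √((-0.2055·111.32)² + (1.6789·69.44)²) = √(523.323272 + 13591.552986) = 118.8060 km
E: √((0.8248·111.32)² + (1.3016·69.44)²) = √(8430.313010 + 8169.105489) = 128.8387 km
F: √((0.0778·111.32)² + (0.0659·69.44)²) = √(75.007655 + 20.940655) = 9.7953 km
Minimum: F at 9.7953 km.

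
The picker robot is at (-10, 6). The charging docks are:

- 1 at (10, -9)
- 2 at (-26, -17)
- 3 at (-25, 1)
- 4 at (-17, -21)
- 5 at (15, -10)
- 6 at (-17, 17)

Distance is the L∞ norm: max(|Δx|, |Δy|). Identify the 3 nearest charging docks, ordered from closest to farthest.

Distances from (-10, 6):
1: 20
2: 23
3: 15
4: 27
5: 25
6: 11
Sorted: 6 (11) < 3 (15) < 1 (20) < 2 (23) < 5 (25) < …

6, 3, 1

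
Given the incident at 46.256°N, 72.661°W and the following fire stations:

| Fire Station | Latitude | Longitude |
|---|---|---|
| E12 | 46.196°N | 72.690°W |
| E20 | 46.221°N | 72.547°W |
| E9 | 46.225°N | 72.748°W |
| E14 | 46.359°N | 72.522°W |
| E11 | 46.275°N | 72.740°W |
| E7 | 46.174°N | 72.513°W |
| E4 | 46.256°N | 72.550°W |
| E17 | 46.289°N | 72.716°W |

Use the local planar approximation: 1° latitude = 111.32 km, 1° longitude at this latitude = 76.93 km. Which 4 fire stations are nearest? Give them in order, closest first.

E17, E11, E12, E9

Distances from 46.256°N, 72.661°W:
E12: 7.042 km
E20: 9.597 km
E9: 7.530 km
E14: 15.678 km
E11: 6.435 km
E7: 14.593 km
E4: 8.539 km
E17: 5.603 km
Sorted: E17 (5.603 km) < E11 (6.435 km) < E12 (7.042 km) < E9 (7.530 km) < E4 (8.539 km) < E20 (9.597 km) < …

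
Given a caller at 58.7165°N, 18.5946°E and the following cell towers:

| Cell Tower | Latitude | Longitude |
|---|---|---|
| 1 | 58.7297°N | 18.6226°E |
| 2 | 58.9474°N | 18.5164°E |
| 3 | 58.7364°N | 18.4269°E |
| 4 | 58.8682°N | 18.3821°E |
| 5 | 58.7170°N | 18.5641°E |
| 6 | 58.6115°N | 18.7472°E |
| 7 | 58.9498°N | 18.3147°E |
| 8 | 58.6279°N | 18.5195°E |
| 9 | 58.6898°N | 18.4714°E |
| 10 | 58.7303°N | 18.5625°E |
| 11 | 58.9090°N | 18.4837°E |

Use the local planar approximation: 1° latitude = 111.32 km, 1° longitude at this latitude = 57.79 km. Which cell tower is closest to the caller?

5

Distances from 58.7165°N, 18.5946°E:
1: √((0.0132·111.32)² + (0.0280·57.79)²) = √(2.159207 + 2.618312) = 2.1858 km
2: √((0.2309·111.32)² + (-0.0782·57.79)²) = √(660.684718 + 20.422970) = 26.0980 km
3: √((0.0199·111.32)² + (-0.1677·57.79)²) = √(4.907412 + 93.922904) = 9.9413 km
4: √((0.1517·111.32)² + (-0.2125·57.79)²) = √(285.179010 + 150.807610) = 20.8803 km
5: √((0.0005·111.32)² + (-0.0305·57.79)²) = √(0.003098 + 3.106741) = 1.7635 km
6: √((-0.1050·111.32)² + (0.1526·57.79)²) = √(136.623370 + 77.770422) = 14.6422 km
7: √((0.2333·111.32)² + (-0.2799·57.79)²) = √(674.490556 + 261.644245) = 30.5963 km
8: √((-0.0886·111.32)² + (-0.0751·57.79)²) = √(97.277822 + 18.835852) = 10.7756 km
9: √((-0.0267·111.32)² + (-0.1232·57.79)²) = √(8.834234 + 50.690527) = 7.7152 km
10: √((0.0138·111.32)² + (-0.0321·57.79)²) = √(2.359960 + 3.441244) = 2.4086 km
11: √((0.1925·111.32)² + (-0.1109·57.79)²) = √(459.206327 + 41.074140) = 22.3670 km
Minimum: 5 at 1.7635 km.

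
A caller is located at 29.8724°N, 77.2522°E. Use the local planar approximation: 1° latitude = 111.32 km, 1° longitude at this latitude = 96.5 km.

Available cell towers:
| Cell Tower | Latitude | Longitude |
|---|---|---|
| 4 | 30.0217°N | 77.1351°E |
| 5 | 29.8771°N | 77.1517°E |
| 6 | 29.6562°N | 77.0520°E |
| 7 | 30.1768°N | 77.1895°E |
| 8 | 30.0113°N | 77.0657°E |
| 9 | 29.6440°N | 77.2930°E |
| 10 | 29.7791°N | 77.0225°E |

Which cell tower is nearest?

Distances from 29.8724°N, 77.2522°E:
4: √((0.1493·111.32)² + (-0.1171·96.5)²) = √(276.226926 + 127.693390) = 20.0978 km
5: √((0.0047·111.32)² + (-0.1005·96.5)²) = √(0.273742 + 94.056053) = 9.7124 km
6: √((-0.2162·111.32)² + (-0.2002·96.5)²) = √(579.238973 + 373.235352) = 30.8622 km
7: √((0.3044·111.32)² + (-0.0627·96.5)²) = √(1148.247984 + 36.609155) = 34.4218 km
8: √((0.1389·111.32)² + (-0.1865·96.5)²) = √(239.084206 + 323.901008) = 23.7273 km
9: √((-0.2284·111.32)² + (0.0408·96.5)²) = √(646.455440 + 15.501544) = 25.7285 km
10: √((-0.0933·111.32)² + (-0.2297·96.5)²) = √(107.872236 + 491.333773) = 24.4787 km
Minimum: 5 at 9.7124 km.

5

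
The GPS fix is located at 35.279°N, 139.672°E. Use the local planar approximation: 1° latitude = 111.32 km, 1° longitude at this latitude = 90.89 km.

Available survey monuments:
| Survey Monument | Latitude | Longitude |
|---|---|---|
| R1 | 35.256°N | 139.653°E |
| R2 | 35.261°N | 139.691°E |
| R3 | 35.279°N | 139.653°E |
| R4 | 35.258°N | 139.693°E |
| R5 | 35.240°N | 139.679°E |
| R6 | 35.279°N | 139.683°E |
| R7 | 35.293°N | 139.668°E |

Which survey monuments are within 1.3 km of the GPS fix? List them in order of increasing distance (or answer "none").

R6

Distances from 35.279°N, 139.672°E:
R1: √((-0.023·111.32)² + (-0.019·90.89)²) = √(6.55544 + 2.98222) = 3.088 km
R2: √((-0.018·111.32)² + (0.019·90.89)²) = √(4.01505 + 2.98222) = 2.645 km
R3: √((0.000·111.32)² + (-0.019·90.89)²) = √(0.00000 + 2.98222) = 1.727 km
R4: √((-0.021·111.32)² + (0.021·90.89)²) = √(5.46493 + 3.64310) = 3.018 km
R5: √((-0.039·111.32)² + (0.007·90.89)²) = √(18.84845 + 0.40479) = 4.388 km
R6: √((0.000·111.32)² + (0.011·90.89)²) = √(0.00000 + 0.99958) = 1.000 km
R7: √((0.014·111.32)² + (-0.004·90.89)²) = √(2.42886 + 0.13218) = 1.600 km
Threshold 1.3 km: R6 (1.000 km) is within range.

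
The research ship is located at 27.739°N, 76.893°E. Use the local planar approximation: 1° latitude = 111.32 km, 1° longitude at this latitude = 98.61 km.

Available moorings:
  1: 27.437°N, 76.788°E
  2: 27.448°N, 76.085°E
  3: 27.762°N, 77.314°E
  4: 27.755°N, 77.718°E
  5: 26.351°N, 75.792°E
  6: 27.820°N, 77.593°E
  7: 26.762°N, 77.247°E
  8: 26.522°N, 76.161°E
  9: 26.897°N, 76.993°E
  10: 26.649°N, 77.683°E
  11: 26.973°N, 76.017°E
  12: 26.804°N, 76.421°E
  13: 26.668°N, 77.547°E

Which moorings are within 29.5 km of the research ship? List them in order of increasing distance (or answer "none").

Distances from 27.739°N, 76.893°E:
1: 35.177 km
2: 86.010 km
3: 41.594 km
4: 81.373 km
5: 188.842 km
6: 69.613 km
7: 114.224 km
8: 153.506 km
9: 94.249 km
10: 144.194 km
11: 121.380 km
12: 114.017 km
13: 135.548 km
Threshold 29.5 km: none within range.

none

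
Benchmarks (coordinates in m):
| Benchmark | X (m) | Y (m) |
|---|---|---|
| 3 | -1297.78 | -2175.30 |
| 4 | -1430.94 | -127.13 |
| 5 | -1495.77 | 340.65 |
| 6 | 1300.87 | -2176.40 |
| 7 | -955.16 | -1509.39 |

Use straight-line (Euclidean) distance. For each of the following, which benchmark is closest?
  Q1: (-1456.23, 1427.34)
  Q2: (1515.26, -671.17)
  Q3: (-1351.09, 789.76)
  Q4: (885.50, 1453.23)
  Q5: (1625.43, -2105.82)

Q1→5; Q2→6; Q3→5; Q4→5; Q5→6

Q1 at (-1456.23, 1427.34):
  3: 3606.12 m
  4: 1554.68 m
  5: 1087.41 m
  6: 4537.46 m
  7: 2979.17 m
  → nearest: 5 (1087.41 m)
Q2 at (1515.26, -671.17):
  3: 3189.92 m
  4: 2996.01 m
  5: 3176.49 m
  6: 1520.42 m
  7: 2608.75 m
  → nearest: 6 (1520.42 m)
Q3 at (-1351.09, 789.76):
  3: 2965.54 m
  4: 920.36 m
  5: 471.84 m
  6: 3978.82 m
  7: 2332.99 m
  → nearest: 5 (471.84 m)
Q4 at (885.50, 1453.23):
  3: 4234.73 m
  4: 2804.18 m
  5: 2628.36 m
  6: 3653.32 m
  7: 3487.86 m
  → nearest: 5 (2628.36 m)
Q5 at (1625.43, -2105.82):
  3: 2924.04 m
  4: 3640.96 m
  5: 3965.74 m
  6: 332.15 m
  7: 2648.62 m
  → nearest: 6 (332.15 m)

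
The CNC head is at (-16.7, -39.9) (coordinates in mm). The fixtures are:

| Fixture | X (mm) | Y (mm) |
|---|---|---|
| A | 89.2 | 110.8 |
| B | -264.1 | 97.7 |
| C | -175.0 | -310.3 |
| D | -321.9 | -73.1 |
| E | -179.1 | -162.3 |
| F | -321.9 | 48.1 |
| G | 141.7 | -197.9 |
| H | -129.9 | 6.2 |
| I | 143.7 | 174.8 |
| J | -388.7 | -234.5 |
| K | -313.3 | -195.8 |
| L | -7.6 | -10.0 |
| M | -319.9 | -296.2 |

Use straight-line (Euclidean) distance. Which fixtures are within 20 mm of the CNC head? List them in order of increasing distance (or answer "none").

none

Distances from (-16.7, -39.9):
A: √((105.9)² + (150.7)²) = √(11214.810 + 22710.490) = 184.2 mm
B: √((-247.4)² + (137.6)²) = √(61206.760 + 18933.760) = 283.1 mm
C: √((-158.3)² + (-270.4)²) = √(25058.890 + 73116.160) = 313.3 mm
D: √((-305.2)² + (-33.2)²) = √(93147.040 + 1102.240) = 307.0 mm
E: √((-162.4)² + (-122.4)²) = √(26373.760 + 14981.760) = 203.4 mm
F: √((-305.2)² + (88.0)²) = √(93147.040 + 7744.000) = 317.6 mm
G: √((158.4)² + (-158.0)²) = √(25090.560 + 24964.000) = 223.7 mm
H: √((-113.2)² + (46.1)²) = √(12814.240 + 2125.210) = 122.2 mm
I: √((160.4)² + (214.7)²) = √(25728.160 + 46096.090) = 268.0 mm
J: √((-372.0)² + (-194.6)²) = √(138384.000 + 37869.160) = 419.8 mm
K: √((-296.6)² + (-155.9)²) = √(87971.560 + 24304.810) = 335.1 mm
L: √((9.1)² + (29.9)²) = √(82.810 + 894.010) = 31.3 mm
M: √((-303.2)² + (-256.3)²) = √(91930.240 + 65689.690) = 397.0 mm
Threshold 20 mm: none within range.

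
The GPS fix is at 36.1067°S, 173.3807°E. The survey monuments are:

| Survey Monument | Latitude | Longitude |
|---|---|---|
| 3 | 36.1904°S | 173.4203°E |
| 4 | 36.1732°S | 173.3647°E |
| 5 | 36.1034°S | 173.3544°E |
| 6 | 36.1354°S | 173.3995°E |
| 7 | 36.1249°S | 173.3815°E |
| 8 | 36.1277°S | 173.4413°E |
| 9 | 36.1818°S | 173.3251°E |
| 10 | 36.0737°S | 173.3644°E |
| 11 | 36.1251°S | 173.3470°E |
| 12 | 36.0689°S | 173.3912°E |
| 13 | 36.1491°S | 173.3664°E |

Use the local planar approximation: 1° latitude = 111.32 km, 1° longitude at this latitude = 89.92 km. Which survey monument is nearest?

7

Distances from 36.1067°S, 173.3807°E:
3: 9.9747 km
4: 7.5413 km
5: 2.3933 km
6: 3.6146 km
7: 2.0273 km
8: 5.9294 km
9: 9.7410 km
10: 3.9552 km
11: 3.6576 km
12: 4.3125 km
13: 4.8920 km
Minimum: 7 at 2.0273 km.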